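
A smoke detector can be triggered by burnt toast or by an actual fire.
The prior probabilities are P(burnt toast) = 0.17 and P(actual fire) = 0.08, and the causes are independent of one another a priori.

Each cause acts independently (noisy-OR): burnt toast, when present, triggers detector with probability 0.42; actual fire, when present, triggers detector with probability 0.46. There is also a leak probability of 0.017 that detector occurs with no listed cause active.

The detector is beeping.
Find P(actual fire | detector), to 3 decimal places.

P(actual fire | detector) ≈ 0.336

Under noisy-OR, P(detector | causes) = 1 − (1−0.017)·∏(1−qᵢ) over the active causes.
By total probability over the 4 (burnt toast, actual fire) configurations:
  P(detector) = 0.017*0.83*0.92 + 0.46918*0.83*0.08 + 0.42986*0.17*0.92 + 0.692124*0.17*0.08
        = 0.012981 + 0.031154 + 0.067230 + 0.009413 = 0.120778
Keeping only the actual fire-present terms gives 0.040567, so
  P(actual fire | detector) = 0.040567 / 0.120778 ≈ 0.336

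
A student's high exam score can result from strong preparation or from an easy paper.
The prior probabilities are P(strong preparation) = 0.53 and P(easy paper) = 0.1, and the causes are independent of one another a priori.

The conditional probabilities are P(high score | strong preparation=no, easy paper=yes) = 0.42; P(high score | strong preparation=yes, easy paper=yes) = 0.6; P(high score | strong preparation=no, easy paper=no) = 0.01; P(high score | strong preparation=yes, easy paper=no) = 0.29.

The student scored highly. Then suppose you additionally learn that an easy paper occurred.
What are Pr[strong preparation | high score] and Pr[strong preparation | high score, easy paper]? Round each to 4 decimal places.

Sum P(high score|·) weighted by the priors over the 4 (strong preparation, easy paper) configurations:
  P(high score) = 0.01*0.47*0.9 + 0.42*0.47*0.1 + 0.29*0.53*0.9 + 0.6*0.53*0.1
        = 0.004230 + 0.019740 + 0.138330 + 0.031800 = 0.194100
Configurations with strong preparation contribute 0.170130, so
  P(strong preparation | high score) = 0.170130 / 0.194100 ≈ 0.8765

Now also conditioning on easy paper=true:
Numerator (weight on configurations with strong preparation): 0.6×0.53 = 0.318000
The normalizing constant is 0.42×0.47 + 0.6×0.53 = 0.515400
Posterior = 0.318000 / 0.515400 ≈ 0.6170
This is intercausal reasoning (explaining away): once easy paper accounts for the high score, strong preparation becomes less likely.

Pr[strong preparation | high score] ≈ 0.8765; Pr[strong preparation | high score, easy paper] ≈ 0.6170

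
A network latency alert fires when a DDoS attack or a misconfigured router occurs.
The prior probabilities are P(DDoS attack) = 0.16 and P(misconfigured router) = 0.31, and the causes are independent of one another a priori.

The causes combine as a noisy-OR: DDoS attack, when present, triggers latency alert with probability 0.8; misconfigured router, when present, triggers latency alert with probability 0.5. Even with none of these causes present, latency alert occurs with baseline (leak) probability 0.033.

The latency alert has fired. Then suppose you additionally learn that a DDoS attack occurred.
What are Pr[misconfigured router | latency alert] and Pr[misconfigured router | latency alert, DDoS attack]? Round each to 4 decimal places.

Pr[misconfigured router | latency alert] ≈ 0.6237; Pr[misconfigured router | latency alert, DDoS attack] ≈ 0.3347

Under noisy-OR, P(latency alert | causes) = 1 − (1−0.033)·∏(1−qᵢ) over the active causes.
Enumerate the 4 (DDoS attack, misconfigured router) configurations and weight by the priors:
  P(latency alert) = 0.033*0.84*0.69 + 0.5165*0.84*0.31 + 0.8066*0.16*0.69 + 0.9033*0.16*0.31
        = 0.019127 + 0.134497 + 0.089049 + 0.044804 = 0.287477
Keeping only the misconfigured router-present terms gives 0.179301, so
  P(misconfigured router | latency alert) = 0.179301 / 0.287477 ≈ 0.6237

Now also conditioning on DDoS attack=true:
P(latency alert | DDoS attack) = 0.8066*0.69 + 0.9033*0.31 = 0.556554 + 0.280023 = 0.836577
The misconfigured router-present share is 0.9033*0.31 = 0.280023.
P(misconfigured router | latency alert, DDoS attack) = 0.280023 / 0.836577 ≈ 0.3347
— DDoS attack explains away the evidence for misconfigured router.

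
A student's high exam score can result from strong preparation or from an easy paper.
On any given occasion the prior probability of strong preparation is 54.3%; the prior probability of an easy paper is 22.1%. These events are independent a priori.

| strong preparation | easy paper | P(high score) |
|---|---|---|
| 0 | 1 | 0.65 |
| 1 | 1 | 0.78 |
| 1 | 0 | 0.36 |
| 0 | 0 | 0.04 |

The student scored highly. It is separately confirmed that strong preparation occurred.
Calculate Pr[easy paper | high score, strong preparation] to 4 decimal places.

Pr[easy paper | high score, strong preparation] ≈ 0.3807

Enumerate both values of easy paper and weight by the priors:
  P(high score | strong preparation) = 0.36*0.779 + 0.78*0.221
        = 0.280440 + 0.172380 = 0.452820
Keeping only the easy paper-present terms gives 0.172380, so
  P(easy paper | high score, strong preparation) = 0.172380 / 0.452820 ≈ 0.3807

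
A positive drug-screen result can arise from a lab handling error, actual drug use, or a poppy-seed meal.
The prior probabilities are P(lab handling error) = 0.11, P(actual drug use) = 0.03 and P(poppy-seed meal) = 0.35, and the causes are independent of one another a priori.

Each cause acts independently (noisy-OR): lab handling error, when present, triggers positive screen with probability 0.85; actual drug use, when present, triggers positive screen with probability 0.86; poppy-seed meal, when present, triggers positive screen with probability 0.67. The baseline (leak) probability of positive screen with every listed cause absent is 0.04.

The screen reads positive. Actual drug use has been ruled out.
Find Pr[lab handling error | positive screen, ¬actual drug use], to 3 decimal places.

Pr[lab handling error | positive screen, ¬actual drug use] ≈ 0.293

Under noisy-OR, P(positive screen | causes) = 1 − (1−0.04)·∏(1−qᵢ) over the active causes.
P(positive screen | ¬actual drug use) = 0.04·0.89·0.65 + 0.6832·0.89·0.35 + 0.856·0.11·0.65 + 0.95248·0.11·0.35 = 0.023140 + 0.212817 + 0.061204 + 0.036670 = 0.333831
Restricting to configurations with lab handling error present: 0.061204 + 0.036670 = 0.097874.
Hence the posterior is 0.097874/0.333831 ≈ 0.293.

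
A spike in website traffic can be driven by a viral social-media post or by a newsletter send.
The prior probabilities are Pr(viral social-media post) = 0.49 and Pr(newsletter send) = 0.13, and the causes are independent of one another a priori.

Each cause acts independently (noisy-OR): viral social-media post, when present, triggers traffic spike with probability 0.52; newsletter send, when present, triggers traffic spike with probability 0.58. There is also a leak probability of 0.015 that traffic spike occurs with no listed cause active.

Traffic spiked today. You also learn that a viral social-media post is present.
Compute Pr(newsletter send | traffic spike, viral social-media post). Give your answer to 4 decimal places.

Pr(newsletter send | traffic spike, viral social-media post) ≈ 0.1851

Under noisy-OR, P(traffic spike | causes) = 1 − (1−0.015)·∏(1−qᵢ) over the active causes.
By total probability over both values of newsletter send:
  P(traffic spike | viral social-media post) = 0.5272*0.87 + 0.801424*0.13
        = 0.458664 + 0.104185 = 0.562849
Configurations with newsletter send contribute 0.104185, so
  P(newsletter send | traffic spike, viral social-media post) = 0.104185 / 0.562849 ≈ 0.1851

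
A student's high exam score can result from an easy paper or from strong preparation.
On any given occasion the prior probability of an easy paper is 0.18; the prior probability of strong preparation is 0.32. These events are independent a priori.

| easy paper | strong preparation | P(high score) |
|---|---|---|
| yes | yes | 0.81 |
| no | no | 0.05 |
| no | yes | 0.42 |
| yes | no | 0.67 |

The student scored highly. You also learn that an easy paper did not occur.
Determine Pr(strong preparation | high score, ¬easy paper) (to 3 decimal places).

Pr(strong preparation | high score, ¬easy paper) ≈ 0.798

P(high score | ¬easy paper) = 0.05×0.68 + 0.42×0.32 = 0.034000 + 0.134400 = 0.168400
The strong preparation-present share is 0.42×0.32 = 0.134400.
P(strong preparation | high score, ¬easy paper) = 0.134400 / 0.168400 ≈ 0.798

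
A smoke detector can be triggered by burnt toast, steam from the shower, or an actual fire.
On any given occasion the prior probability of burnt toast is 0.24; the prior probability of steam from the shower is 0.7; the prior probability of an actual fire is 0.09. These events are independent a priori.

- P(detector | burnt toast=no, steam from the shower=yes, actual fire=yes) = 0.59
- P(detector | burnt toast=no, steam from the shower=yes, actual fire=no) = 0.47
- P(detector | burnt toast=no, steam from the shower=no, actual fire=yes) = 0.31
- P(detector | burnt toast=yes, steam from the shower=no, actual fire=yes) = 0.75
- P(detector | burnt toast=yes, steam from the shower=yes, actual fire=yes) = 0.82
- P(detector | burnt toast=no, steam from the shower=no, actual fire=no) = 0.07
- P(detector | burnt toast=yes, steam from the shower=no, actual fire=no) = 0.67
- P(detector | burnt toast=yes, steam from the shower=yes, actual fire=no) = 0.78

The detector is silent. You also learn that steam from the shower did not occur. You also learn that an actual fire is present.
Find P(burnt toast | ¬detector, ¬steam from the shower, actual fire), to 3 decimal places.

P(burnt toast | ¬detector, ¬steam from the shower, actual fire) ≈ 0.103

Numerator (weight on configurations with burnt toast): 0.25×0.24 = 0.060000
Denominator P(¬detector | ¬steam from the shower, actual fire): 0.69×0.76 + 0.25×0.24 = 0.584400
Posterior = 0.060000 / 0.584400 ≈ 0.103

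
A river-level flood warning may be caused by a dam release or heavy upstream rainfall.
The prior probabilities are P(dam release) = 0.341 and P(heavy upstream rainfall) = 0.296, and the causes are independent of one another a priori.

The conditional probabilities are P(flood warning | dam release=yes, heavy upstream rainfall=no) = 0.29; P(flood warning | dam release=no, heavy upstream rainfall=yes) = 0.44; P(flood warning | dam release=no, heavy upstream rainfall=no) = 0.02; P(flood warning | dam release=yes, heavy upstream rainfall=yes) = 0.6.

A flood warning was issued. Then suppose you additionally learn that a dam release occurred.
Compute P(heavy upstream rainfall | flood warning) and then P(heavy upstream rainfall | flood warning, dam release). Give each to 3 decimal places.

P(flood warning) = 0.02*0.659*0.704 + 0.44*0.659*0.296 + 0.29*0.341*0.704 + 0.6*0.341*0.296 = 0.009279 + 0.085828 + 0.069619 + 0.060562 = 0.225288
Of this, 0.146390 comes from 0.085828 + 0.060562 (the heavy upstream rainfall=true cases).
Hence the posterior is 0.146390/0.225288 ≈ 0.650.

With the extra evidence:
By total probability over both values of heavy upstream rainfall:
  P(flood warning | dam release) = 0.29×0.704 + 0.6×0.296
        = 0.204160 + 0.177600 = 0.381760
Configurations with heavy upstream rainfall contribute 0.177600, so
  P(heavy upstream rainfall | flood warning, dam release) = 0.177600 / 0.381760 ≈ 0.465

P(heavy upstream rainfall | flood warning) ≈ 0.650; P(heavy upstream rainfall | flood warning, dam release) ≈ 0.465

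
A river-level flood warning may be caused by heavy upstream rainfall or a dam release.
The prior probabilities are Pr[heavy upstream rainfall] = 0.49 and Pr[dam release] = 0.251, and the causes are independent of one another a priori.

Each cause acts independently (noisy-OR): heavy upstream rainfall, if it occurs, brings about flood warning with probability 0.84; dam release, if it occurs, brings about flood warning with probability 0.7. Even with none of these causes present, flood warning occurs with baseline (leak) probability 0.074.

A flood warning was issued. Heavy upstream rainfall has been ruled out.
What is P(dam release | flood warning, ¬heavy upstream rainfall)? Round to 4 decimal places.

Under noisy-OR, P(flood warning | causes) = 1 − (1−0.074)·∏(1−qᵢ) over the active causes.
Sum P(flood warning|·) weighted by the priors over both values of dam release:
  P(flood warning | ¬heavy upstream rainfall) = 0.074×0.749 + 0.7222×0.251
        = 0.055426 + 0.181272 = 0.236698
The terms with dam release present sum to 0.181272, so
  P(dam release | flood warning, ¬heavy upstream rainfall) = 0.181272 / 0.236698 ≈ 0.7658

P(dam release | flood warning, ¬heavy upstream rainfall) ≈ 0.7658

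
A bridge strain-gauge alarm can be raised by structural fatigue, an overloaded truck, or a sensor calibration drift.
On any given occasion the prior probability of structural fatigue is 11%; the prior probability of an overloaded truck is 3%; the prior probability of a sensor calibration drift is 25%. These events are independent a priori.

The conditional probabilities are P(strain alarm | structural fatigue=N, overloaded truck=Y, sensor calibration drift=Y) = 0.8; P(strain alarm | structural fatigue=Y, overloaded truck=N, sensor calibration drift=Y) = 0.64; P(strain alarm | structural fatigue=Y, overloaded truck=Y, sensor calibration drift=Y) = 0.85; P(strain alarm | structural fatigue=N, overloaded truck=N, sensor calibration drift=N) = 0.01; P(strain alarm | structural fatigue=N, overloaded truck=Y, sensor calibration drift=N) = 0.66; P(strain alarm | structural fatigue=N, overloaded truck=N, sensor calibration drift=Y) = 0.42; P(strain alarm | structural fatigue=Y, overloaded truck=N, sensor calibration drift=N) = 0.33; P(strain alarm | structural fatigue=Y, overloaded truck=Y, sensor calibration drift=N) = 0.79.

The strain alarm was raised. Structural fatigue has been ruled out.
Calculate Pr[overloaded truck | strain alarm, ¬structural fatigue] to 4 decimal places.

Pr[overloaded truck | strain alarm, ¬structural fatigue] ≈ 0.1604

P(strain alarm | ¬structural fatigue) = 0.01·0.97·0.75 + 0.42·0.97·0.25 + 0.66·0.03·0.75 + 0.8·0.03·0.25 = 0.007275 + 0.101850 + 0.014850 + 0.006000 = 0.129975
The overloaded truck-present share is 0.014850 + 0.006000 = 0.020850.
P(overloaded truck | strain alarm, ¬structural fatigue) = 0.020850 / 0.129975 ≈ 0.1604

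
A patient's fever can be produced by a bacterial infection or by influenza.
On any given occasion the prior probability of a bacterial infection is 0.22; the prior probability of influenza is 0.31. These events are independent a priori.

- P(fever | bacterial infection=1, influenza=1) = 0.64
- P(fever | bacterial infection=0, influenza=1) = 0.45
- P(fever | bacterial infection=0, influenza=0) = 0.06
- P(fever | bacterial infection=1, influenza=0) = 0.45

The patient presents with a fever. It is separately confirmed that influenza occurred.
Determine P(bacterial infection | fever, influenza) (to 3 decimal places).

For the numerator, keep only bacterial infection=true terms: 0.64·0.22 = 0.140800
The normalizing constant is 0.45·0.78 + 0.64·0.22 = 0.491800
Posterior = 0.140800 / 0.491800 ≈ 0.286

P(bacterial infection | fever, influenza) ≈ 0.286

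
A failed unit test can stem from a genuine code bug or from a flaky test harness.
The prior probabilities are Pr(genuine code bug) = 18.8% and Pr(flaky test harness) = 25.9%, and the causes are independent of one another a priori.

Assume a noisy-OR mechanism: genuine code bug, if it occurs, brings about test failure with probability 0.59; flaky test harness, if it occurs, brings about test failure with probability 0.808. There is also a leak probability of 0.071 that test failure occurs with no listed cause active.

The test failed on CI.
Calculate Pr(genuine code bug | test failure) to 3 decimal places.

Under noisy-OR, P(test failure | causes) = 1 − (1−0.071)·∏(1−qᵢ) over the active causes.
Weight on genuine code bug=true, given the evidence: 0.086247 + 0.045131 = 0.131378
The normalizing constant is 0.071·0.812·0.741 + 0.821632·0.812·0.259 + 0.61911·0.188·0.741 + 0.926869·0.188·0.259 = 0.346894
Posterior = 0.131378 / 0.346894 ≈ 0.379

Pr(genuine code bug | test failure) ≈ 0.379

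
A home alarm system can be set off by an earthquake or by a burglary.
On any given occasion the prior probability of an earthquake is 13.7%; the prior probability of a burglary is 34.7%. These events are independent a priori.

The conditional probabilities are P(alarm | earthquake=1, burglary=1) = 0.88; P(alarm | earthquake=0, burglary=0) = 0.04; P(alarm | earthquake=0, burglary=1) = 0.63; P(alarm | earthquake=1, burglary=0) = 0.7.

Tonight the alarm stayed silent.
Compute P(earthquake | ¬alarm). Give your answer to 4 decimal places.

By total probability over the 4 (earthquake, burglary) configurations:
  P(¬alarm) = 0.96*0.863*0.653 + 0.37*0.863*0.347 + 0.3*0.137*0.653 + 0.12*0.137*0.347
        = 0.540997 + 0.110801 + 0.026838 + 0.005705 = 0.684341
Configurations with earthquake contribute 0.032543, so
  P(earthquake | ¬alarm) = 0.032543 / 0.684341 ≈ 0.0476

P(earthquake | ¬alarm) ≈ 0.0476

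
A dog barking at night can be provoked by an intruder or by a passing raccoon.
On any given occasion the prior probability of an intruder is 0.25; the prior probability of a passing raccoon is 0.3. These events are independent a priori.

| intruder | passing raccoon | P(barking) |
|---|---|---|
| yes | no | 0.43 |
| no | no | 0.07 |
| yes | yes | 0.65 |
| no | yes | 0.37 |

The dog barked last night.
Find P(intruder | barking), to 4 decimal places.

By total probability over the 4 (intruder, passing raccoon) configurations:
  P(barking) = 0.07×0.75×0.7 + 0.37×0.75×0.3 + 0.43×0.25×0.7 + 0.65×0.25×0.3
        = 0.036750 + 0.083250 + 0.075250 + 0.048750 = 0.244000
The terms with intruder present sum to 0.124000, so
  P(intruder | barking) = 0.124000 / 0.244000 ≈ 0.5082

P(intruder | barking) ≈ 0.5082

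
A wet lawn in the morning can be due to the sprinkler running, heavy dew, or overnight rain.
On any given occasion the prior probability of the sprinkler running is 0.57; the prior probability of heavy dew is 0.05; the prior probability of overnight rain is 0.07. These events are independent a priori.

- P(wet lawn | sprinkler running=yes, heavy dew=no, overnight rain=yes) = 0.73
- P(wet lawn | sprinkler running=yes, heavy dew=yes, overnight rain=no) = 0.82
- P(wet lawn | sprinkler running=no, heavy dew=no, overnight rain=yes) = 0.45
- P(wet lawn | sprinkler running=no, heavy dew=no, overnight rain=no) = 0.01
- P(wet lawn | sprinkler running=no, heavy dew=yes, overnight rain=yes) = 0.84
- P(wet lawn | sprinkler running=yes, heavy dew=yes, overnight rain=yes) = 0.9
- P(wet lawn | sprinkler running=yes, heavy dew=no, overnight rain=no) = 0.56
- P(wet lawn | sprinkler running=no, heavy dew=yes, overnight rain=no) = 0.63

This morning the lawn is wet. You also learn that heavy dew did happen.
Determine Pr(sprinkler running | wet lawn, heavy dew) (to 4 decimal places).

Pr(sprinkler running | wet lawn, heavy dew) ≈ 0.6293

P(wet lawn | heavy dew) = 0.63×0.43×0.93 + 0.84×0.43×0.07 + 0.82×0.57×0.93 + 0.9×0.57×0.07 = 0.251937 + 0.025284 + 0.434682 + 0.035910 = 0.747813
Restricting to configurations with sprinkler running present: 0.434682 + 0.035910 = 0.470592.
P(sprinkler running | wet lawn, heavy dew) = 0.470592 / 0.747813 ≈ 0.6293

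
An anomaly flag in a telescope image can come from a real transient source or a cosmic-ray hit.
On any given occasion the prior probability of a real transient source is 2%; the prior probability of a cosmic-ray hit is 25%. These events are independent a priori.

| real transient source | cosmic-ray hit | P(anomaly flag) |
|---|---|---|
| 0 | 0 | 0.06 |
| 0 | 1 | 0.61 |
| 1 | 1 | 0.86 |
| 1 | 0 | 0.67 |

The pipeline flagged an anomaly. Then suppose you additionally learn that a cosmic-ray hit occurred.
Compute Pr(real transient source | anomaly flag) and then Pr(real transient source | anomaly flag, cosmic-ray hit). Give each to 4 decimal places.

Pr(real transient source | anomaly flag) ≈ 0.0690; Pr(real transient source | anomaly flag, cosmic-ray hit) ≈ 0.0280

Sum P(anomaly flag|·) weighted by the priors over the 4 (real transient source, cosmic-ray hit) configurations:
  P(anomaly flag) = 0.06·0.98·0.75 + 0.61·0.98·0.25 + 0.67·0.02·0.75 + 0.86·0.02·0.25
        = 0.044100 + 0.149450 + 0.010050 + 0.004300 = 0.207900
Keeping only the real transient source-present terms gives 0.014350, so
  P(real transient source | anomaly flag) = 0.014350 / 0.207900 ≈ 0.0690

With the extra evidence:
By total probability over both values of real transient source:
  P(anomaly flag | cosmic-ray hit) = 0.61×0.98 + 0.86×0.02
        = 0.597800 + 0.017200 = 0.615000
The terms with real transient source present sum to 0.017200, so
  P(real transient source | anomaly flag, cosmic-ray hit) = 0.017200 / 0.615000 ≈ 0.0280
Conditioning on cosmic-ray hit lowers the posterior on real transient source: the classic explaining-away effect in a common-effect structure.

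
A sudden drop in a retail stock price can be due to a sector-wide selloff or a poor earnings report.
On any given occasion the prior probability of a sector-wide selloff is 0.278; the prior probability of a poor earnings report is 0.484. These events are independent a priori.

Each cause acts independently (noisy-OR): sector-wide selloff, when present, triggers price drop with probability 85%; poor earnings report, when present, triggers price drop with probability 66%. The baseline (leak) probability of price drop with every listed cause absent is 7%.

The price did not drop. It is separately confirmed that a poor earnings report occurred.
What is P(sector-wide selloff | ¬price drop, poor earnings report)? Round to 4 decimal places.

P(sector-wide selloff | ¬price drop, poor earnings report) ≈ 0.0546

Under noisy-OR, P(price drop | causes) = 1 − (1−0.07)·∏(1−qᵢ) over the active causes.
P(¬price drop | poor earnings report) = 0.3162*0.722 + 0.04743*0.278 = 0.228296 + 0.013186 = 0.241482
Of this, 0.013186 comes from 0.04743*0.278 (the sector-wide selloff=true cases).
So P(sector-wide selloff | ¬price drop, poor earnings report) = 0.013186/0.241482 ≈ 0.0546.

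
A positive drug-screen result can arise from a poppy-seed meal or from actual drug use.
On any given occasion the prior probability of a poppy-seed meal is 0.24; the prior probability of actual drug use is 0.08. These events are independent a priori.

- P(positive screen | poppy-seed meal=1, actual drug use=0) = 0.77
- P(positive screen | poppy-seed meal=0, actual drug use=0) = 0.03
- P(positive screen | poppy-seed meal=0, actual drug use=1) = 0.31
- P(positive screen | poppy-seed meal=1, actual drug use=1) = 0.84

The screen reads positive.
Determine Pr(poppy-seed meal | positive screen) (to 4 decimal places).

P(positive screen) = 0.03×0.76×0.92 + 0.31×0.76×0.08 + 0.77×0.24×0.92 + 0.84×0.24×0.08 = 0.020976 + 0.018848 + 0.170016 + 0.016128 = 0.225968
Restricting to configurations with poppy-seed meal present: 0.170016 + 0.016128 = 0.186144.
P(poppy-seed meal | positive screen) = 0.186144 / 0.225968 ≈ 0.8238

Pr(poppy-seed meal | positive screen) ≈ 0.8238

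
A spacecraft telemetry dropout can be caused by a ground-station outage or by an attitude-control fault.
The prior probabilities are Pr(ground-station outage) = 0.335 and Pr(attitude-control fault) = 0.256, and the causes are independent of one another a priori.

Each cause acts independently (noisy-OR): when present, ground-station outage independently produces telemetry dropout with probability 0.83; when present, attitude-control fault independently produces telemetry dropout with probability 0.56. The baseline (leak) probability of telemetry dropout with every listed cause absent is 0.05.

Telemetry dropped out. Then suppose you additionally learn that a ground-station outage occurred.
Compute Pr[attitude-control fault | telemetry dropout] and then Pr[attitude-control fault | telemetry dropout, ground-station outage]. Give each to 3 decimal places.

Under noisy-OR, P(telemetry dropout | causes) = 1 − (1−0.05)·∏(1−qᵢ) over the active causes.
P(telemetry dropout) = 0.05×0.665×0.744 + 0.582×0.665×0.256 + 0.8385×0.335×0.744 + 0.92894×0.335×0.256 = 0.024738 + 0.099080 + 0.208988 + 0.079666 = 0.412472
Restricting to configurations with attitude-control fault present: 0.099080 + 0.079666 = 0.178746.
So P(attitude-control fault | telemetry dropout) = 0.178746/0.412472 ≈ 0.433.

Now also conditioning on ground-station outage=true:
Sum P(telemetry dropout|·) weighted by the priors over both values of attitude-control fault:
  P(telemetry dropout | ground-station outage) = 0.8385·0.744 + 0.92894·0.256
        = 0.623844 + 0.237809 = 0.861653
The terms with attitude-control fault present sum to 0.237809, so
  P(attitude-control fault | telemetry dropout, ground-station outage) = 0.237809 / 0.861653 ≈ 0.276
The drop from 0.433 to 0.276 is the explaining-away (discounting) effect.

Pr[attitude-control fault | telemetry dropout] ≈ 0.433; Pr[attitude-control fault | telemetry dropout, ground-station outage] ≈ 0.276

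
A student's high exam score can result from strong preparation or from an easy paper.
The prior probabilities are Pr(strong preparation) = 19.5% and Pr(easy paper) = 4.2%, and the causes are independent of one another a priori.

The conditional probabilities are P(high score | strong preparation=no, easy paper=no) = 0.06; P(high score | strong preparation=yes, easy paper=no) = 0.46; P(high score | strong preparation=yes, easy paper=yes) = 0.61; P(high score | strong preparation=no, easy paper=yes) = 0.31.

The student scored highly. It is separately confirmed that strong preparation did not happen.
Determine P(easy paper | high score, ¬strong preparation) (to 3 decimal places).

P(high score | ¬strong preparation) = 0.06·0.958 + 0.31·0.042 = 0.057480 + 0.013020 = 0.070500
Of this, 0.013020 comes from 0.31·0.042 (the easy paper=true cases).
So P(easy paper | high score, ¬strong preparation) = 0.013020/0.070500 ≈ 0.185.

P(easy paper | high score, ¬strong preparation) ≈ 0.185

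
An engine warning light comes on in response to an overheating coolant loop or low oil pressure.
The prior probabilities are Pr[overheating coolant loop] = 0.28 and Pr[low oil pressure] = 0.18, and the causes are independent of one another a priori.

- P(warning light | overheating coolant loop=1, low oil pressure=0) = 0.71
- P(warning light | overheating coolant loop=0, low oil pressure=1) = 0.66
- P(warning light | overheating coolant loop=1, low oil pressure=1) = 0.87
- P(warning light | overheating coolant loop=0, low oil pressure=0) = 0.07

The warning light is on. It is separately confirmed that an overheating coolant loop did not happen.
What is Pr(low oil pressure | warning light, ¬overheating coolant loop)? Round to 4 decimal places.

Pr(low oil pressure | warning light, ¬overheating coolant loop) ≈ 0.6742

P(warning light | ¬overheating coolant loop) = 0.07×0.82 + 0.66×0.18 = 0.057400 + 0.118800 = 0.176200
Restricting to configurations with low oil pressure present: 0.66×0.18 = 0.118800.
Hence the posterior is 0.118800/0.176200 ≈ 0.6742.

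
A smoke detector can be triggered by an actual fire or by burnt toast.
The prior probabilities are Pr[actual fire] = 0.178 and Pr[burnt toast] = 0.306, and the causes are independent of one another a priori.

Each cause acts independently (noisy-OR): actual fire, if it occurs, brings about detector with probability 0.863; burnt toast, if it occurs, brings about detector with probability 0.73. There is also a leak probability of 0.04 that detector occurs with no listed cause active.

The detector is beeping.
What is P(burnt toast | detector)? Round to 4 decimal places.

P(burnt toast | detector) ≈ 0.6474

Under noisy-OR, P(detector | causes) = 1 − (1−0.04)·∏(1−qᵢ) over the active causes.
Sum P(detector|·) weighted by the priors over the 4 (actual fire, burnt toast) configurations:
  P(detector) = 0.04·0.822·0.694 + 0.7408·0.822·0.306 + 0.86848·0.178·0.694 + 0.96449·0.178·0.306
        = 0.022819 + 0.186335 + 0.107285 + 0.052534 = 0.368973
Keeping only the burnt toast-present terms gives 0.238869, so
  P(burnt toast | detector) = 0.238869 / 0.368973 ≈ 0.6474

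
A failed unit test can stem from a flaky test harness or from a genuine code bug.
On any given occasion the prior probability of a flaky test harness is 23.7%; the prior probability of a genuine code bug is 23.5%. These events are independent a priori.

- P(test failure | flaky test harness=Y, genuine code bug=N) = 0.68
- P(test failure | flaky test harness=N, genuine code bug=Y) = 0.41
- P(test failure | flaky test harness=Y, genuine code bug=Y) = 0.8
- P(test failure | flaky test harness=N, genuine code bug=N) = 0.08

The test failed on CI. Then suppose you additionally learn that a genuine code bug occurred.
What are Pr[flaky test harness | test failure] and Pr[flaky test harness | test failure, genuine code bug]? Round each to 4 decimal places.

Numerator (weight on configurations with flaky test harness): 0.123287 + 0.044556 = 0.167843
Normalizer over all consistent configurations: 0.08*0.763*0.765 + 0.41*0.763*0.235 + 0.68*0.237*0.765 + 0.8*0.237*0.235 = 0.288054
Posterior = 0.167843 / 0.288054 ≈ 0.5827

With the extra evidence:
P(test failure | genuine code bug) = 0.41*0.763 + 0.8*0.237 = 0.312830 + 0.189600 = 0.502430
Of this, 0.189600 comes from 0.8*0.237 (the flaky test harness=true cases).
Hence the posterior is 0.189600/0.502430 ≈ 0.3774.
This is intercausal reasoning (explaining away): once genuine code bug accounts for the test failure, flaky test harness becomes less likely.

Pr[flaky test harness | test failure] ≈ 0.5827; Pr[flaky test harness | test failure, genuine code bug] ≈ 0.3774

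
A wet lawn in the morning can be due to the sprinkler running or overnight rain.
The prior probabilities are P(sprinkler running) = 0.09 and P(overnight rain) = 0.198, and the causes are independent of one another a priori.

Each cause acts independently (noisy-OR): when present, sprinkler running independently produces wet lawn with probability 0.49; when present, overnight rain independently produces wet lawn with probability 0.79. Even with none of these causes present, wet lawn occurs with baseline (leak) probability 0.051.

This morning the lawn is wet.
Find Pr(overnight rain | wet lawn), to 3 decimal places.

Pr(overnight rain | wet lawn) ≈ 0.683

Under noisy-OR, P(wet lawn | causes) = 1 − (1−0.051)·∏(1−qᵢ) over the active causes.
P(wet lawn) = 0.051×0.91×0.802 + 0.80071×0.91×0.198 + 0.51601×0.09×0.802 + 0.898362×0.09×0.198 = 0.037221 + 0.144272 + 0.037246 + 0.016009 = 0.234748
The overnight rain-present share is 0.144272 + 0.016009 = 0.160281.
Hence the posterior is 0.160281/0.234748 ≈ 0.683.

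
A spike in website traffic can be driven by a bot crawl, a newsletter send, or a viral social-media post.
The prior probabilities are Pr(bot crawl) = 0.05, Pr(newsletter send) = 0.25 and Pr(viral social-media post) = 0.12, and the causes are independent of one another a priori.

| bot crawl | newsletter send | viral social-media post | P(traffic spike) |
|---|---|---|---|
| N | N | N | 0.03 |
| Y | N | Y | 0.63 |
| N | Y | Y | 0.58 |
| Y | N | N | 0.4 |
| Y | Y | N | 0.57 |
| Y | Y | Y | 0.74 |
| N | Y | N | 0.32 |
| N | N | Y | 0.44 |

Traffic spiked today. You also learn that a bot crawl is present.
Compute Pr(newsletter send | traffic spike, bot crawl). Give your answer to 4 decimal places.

Pr(newsletter send | traffic spike, bot crawl) ≈ 0.3152

P(traffic spike | bot crawl) = 0.4*0.75*0.88 + 0.63*0.75*0.12 + 0.57*0.25*0.88 + 0.74*0.25*0.12 = 0.264000 + 0.056700 + 0.125400 + 0.022200 = 0.468300
Restricting to configurations with newsletter send present: 0.125400 + 0.022200 = 0.147600.
So P(newsletter send | traffic spike, bot crawl) = 0.147600/0.468300 ≈ 0.3152.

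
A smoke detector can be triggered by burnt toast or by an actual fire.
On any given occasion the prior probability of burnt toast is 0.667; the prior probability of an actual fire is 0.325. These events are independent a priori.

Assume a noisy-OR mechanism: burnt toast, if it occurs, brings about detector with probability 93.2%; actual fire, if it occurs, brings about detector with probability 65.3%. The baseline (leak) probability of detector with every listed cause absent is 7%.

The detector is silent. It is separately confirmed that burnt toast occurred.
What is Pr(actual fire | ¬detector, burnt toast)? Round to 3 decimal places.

Under noisy-OR, P(detector | causes) = 1 − (1−0.07)·∏(1−qᵢ) over the active causes.
Weight on actual fire=true, given the evidence: 0.021944*0.325 = 0.007132
Normalizer over all consistent configurations: 0.06324*0.675 + 0.021944*0.325 = 0.049819
Posterior = 0.007132 / 0.049819 ≈ 0.143

Pr(actual fire | ¬detector, burnt toast) ≈ 0.143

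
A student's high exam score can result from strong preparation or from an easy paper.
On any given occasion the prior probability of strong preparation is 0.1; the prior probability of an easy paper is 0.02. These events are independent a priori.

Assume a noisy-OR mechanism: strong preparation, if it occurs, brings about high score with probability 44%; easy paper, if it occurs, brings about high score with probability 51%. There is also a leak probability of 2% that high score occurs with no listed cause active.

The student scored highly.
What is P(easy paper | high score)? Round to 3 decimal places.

Under noisy-OR, P(high score | causes) = 1 − (1−0.02)·∏(1−qᵢ) over the active causes.
By total probability over the 4 (strong preparation, easy paper) configurations:
  P(high score) = 0.02*0.9*0.98 + 0.5198*0.9*0.02 + 0.4512*0.1*0.98 + 0.731088*0.1*0.02
        = 0.017640 + 0.009356 + 0.044218 + 0.001462 = 0.072676
Keeping only the easy paper-present terms gives 0.010818, so
  P(easy paper | high score) = 0.010818 / 0.072676 ≈ 0.149

P(easy paper | high score) ≈ 0.149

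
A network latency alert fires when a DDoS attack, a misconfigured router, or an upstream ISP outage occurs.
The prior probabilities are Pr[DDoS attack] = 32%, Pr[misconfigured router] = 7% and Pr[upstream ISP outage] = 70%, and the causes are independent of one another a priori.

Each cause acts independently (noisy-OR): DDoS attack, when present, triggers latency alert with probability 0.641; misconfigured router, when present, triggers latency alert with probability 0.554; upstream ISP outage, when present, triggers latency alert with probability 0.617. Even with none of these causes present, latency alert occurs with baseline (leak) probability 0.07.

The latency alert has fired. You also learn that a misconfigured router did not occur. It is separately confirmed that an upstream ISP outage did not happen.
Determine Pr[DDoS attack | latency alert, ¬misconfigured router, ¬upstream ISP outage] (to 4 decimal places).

Under noisy-OR, P(latency alert | causes) = 1 − (1−0.07)·∏(1−qᵢ) over the active causes.
P(latency alert | ¬misconfigured router, ¬upstream ISP outage) = 0.07×0.68 + 0.66613×0.32 = 0.047600 + 0.213162 = 0.260762
Restricting to configurations with DDoS attack present: 0.66613×0.32 = 0.213162.
Hence the posterior is 0.213162/0.260762 ≈ 0.8175.

Pr[DDoS attack | latency alert, ¬misconfigured router, ¬upstream ISP outage] ≈ 0.8175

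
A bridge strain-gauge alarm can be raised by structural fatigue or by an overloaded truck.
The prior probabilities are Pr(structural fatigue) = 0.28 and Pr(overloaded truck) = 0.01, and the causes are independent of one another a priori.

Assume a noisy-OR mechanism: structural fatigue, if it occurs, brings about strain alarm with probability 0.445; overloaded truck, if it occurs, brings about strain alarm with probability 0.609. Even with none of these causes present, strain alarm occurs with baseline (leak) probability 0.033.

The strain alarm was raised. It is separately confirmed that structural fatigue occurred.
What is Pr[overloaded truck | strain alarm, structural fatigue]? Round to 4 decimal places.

Under noisy-OR, P(strain alarm | causes) = 1 − (1−0.033)·∏(1−qᵢ) over the active causes.
P(strain alarm | structural fatigue) = 0.463315·0.99 + 0.790156·0.01 = 0.458682 + 0.007902 = 0.466584
Of this, 0.007902 comes from 0.790156·0.01 (the overloaded truck=true cases).
Hence the posterior is 0.007902/0.466584 ≈ 0.0169.

Pr[overloaded truck | strain alarm, structural fatigue] ≈ 0.0169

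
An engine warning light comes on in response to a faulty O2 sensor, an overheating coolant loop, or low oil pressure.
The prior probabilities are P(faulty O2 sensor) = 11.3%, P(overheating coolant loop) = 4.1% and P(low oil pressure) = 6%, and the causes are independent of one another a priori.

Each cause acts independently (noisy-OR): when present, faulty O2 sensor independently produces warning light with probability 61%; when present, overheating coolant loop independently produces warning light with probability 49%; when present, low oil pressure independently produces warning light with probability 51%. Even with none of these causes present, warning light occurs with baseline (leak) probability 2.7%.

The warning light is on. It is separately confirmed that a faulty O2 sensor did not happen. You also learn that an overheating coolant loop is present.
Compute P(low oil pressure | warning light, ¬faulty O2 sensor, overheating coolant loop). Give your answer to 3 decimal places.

P(low oil pressure | warning light, ¬faulty O2 sensor, overheating coolant loop) ≈ 0.088

Under noisy-OR, P(warning light | causes) = 1 − (1−0.027)·∏(1−qᵢ) over the active causes.
Enumerate both values of low oil pressure and weight by the priors:
  P(warning light | ¬faulty O2 sensor, overheating coolant loop) = 0.50377*0.94 + 0.756847*0.06
        = 0.473544 + 0.045411 = 0.518955
Configurations with low oil pressure contribute 0.045411, so
  P(low oil pressure | warning light, ¬faulty O2 sensor, overheating coolant loop) = 0.045411 / 0.518955 ≈ 0.088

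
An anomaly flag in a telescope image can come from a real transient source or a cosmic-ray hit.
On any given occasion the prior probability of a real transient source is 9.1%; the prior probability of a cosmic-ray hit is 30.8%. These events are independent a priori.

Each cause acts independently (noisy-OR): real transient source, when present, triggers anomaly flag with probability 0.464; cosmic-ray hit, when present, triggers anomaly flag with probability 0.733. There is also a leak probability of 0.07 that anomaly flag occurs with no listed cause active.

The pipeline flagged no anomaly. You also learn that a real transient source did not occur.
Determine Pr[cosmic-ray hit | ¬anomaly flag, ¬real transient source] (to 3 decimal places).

Pr[cosmic-ray hit | ¬anomaly flag, ¬real transient source] ≈ 0.106

Under noisy-OR, P(anomaly flag | causes) = 1 − (1−0.07)·∏(1−qᵢ) over the active causes.
P(¬anomaly flag | ¬real transient source) = 0.93*0.692 + 0.24831*0.308 = 0.643560 + 0.076479 = 0.720039
Restricting to configurations with cosmic-ray hit present: 0.24831*0.308 = 0.076479.
P(cosmic-ray hit | ¬anomaly flag, ¬real transient source) = 0.076479 / 0.720039 ≈ 0.106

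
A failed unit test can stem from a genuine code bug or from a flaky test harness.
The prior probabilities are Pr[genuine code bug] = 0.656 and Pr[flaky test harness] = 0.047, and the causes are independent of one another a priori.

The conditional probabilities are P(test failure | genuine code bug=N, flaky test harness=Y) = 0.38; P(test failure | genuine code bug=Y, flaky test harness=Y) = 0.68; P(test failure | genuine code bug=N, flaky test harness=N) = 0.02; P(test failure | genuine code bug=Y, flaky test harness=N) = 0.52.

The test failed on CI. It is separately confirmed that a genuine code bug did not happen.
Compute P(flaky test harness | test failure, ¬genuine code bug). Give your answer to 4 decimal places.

Weight on flaky test harness=true, given the evidence: 0.38·0.047 = 0.017860
Normalizer over all consistent configurations: 0.02·0.953 + 0.38·0.047 = 0.036920
P(flaky test harness | test failure, ¬genuine code bug) = 0.017860/0.036920 ≈ 0.4837

P(flaky test harness | test failure, ¬genuine code bug) ≈ 0.4837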